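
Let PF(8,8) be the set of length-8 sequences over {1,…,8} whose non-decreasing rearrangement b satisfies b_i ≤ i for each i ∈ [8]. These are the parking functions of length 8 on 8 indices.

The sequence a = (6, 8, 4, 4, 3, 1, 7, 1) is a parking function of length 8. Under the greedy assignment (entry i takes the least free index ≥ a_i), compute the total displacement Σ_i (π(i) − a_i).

2

Σπ = 36 ({1..8} each once); Σa = 6+8+4+4+3+1+7+1 = 34; disp = 36−34 = 2.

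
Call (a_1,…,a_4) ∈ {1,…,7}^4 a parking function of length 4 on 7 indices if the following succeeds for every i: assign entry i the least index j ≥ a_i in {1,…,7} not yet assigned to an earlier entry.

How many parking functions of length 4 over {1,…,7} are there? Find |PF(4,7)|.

2048

|PF| = (8−4)·8^(4−1) = 4·512 = 2048
One tuple (4,5,4,2) → sorted (2,4,4,5): b_i ≤ 3+i ∀i, a PF.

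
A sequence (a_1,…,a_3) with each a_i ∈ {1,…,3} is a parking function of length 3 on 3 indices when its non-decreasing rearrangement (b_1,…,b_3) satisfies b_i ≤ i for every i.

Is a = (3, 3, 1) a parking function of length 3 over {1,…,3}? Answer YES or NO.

Order a: b = (1, 3, 3).
  b_1=1 ≤ 1
  b_2=3 > 2
  fails at i=2 ⇒ NO

NO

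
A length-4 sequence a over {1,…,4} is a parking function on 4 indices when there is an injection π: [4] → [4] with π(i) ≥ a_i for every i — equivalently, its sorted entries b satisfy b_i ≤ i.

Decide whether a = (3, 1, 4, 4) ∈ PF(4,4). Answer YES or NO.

NO

Order a: b = (1, 3, 4, 4).
  b_1=1 ≤ 1
  b_2=3 > 2
  fails at i=2 ⇒ NO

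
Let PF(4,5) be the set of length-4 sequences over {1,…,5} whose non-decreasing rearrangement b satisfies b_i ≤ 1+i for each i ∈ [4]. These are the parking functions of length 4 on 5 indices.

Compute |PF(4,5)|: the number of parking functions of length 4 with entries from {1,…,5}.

432

#PF = (6−4)·6^(4−1) = 2·216 = 432 (Konheim–Weiss)
E.g. (2,3,3,3) → sorted (2,3,3,3): b_i ≤ 1+i ∀i, a PF.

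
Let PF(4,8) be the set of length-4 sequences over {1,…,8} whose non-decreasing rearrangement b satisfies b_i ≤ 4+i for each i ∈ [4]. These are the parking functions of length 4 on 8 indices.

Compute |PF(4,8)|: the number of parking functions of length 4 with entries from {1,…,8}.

|PF| = (8+1−4)·(8+1)^{4−1} = 5×729 = 3645 [KW]
E.g. (8,4,1,6) → sorted (1,4,6,8): b_i ≤ 4+i ∀i, a PF.

3645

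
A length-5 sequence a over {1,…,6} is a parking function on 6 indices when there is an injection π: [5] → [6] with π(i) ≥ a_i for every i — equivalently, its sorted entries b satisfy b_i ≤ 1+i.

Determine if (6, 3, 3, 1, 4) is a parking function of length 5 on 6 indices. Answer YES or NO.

Rearranged: b = (1, 3, 3, 4, 6).
  b_1=1 ≤ 2
  b_2=3 ≤ 3
  b_3=3 ≤ 4
  b_4=4 ≤ 5
  b_5=6 ≤ 6
All bounds hold ⇒ YES

YES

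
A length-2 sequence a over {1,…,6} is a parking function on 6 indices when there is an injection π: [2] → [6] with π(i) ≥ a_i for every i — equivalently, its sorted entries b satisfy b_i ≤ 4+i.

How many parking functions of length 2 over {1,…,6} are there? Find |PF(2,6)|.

35

|PF(2,6)| = (6+1−2)·(6+1)^{2−1} = 5·7 = 35
E.g. (5,4) → sorted (4,5): b_i ≤ 4+i ∀i, a PF.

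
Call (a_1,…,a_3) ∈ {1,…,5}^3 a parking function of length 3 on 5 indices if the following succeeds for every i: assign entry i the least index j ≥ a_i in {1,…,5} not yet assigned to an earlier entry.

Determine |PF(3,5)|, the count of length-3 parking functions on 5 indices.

108

Count = (6−3)·6^(3−1) = 3 · 36 = 108 [KW]
E.g. (1,2,2) → sorted (1,2,2): b_i ≤ 2+i ∀i, a PF.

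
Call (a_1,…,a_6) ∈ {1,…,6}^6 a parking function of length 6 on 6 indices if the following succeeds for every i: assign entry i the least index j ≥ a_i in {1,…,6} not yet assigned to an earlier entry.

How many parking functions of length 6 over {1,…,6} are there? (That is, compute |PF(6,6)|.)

16807

|PF(6,6)| = (6+1−6)·(6+1)^{6−1} = 1×16807 = 16807 (Pollak)
One tuple (2,1,3,5,1,1) → sorted (1,1,1,2,3,5): b_i ≤ i ∀i, a PF.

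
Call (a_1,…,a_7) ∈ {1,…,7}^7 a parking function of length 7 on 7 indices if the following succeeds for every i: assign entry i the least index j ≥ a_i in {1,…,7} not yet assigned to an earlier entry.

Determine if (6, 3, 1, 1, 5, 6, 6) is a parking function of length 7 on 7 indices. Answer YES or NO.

NO

Order a: b = (1, 1, 3, 5, 6, 6, 6).
  b_1=1 ≤ 1
  b_2=1 ≤ 2
  b_3=3 ≤ 3
  b_4=5 > 4
  fails at i=4 ⇒ NO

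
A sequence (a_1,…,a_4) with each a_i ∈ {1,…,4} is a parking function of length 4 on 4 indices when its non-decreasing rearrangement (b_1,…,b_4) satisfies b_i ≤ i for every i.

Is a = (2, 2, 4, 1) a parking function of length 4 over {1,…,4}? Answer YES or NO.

Sorted: b = (1, 2, 2, 4).
  b_1=1 ≤ 1
  b_2=2 ≤ 2
  b_3=2 ≤ 3
  b_4=4 ≤ 4
All bounds hold ⇒ YES

YES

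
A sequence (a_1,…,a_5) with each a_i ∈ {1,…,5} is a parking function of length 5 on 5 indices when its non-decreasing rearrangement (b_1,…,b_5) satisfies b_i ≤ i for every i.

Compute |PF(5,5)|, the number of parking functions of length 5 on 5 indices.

|PF(5,5)| = (6−5)·6^(5−1) = 1 · 1296 = 1296
Example (4,2,1,4,2) → sorted (1,2,2,4,4): b_i ≤ i ∀i, a PF.

1296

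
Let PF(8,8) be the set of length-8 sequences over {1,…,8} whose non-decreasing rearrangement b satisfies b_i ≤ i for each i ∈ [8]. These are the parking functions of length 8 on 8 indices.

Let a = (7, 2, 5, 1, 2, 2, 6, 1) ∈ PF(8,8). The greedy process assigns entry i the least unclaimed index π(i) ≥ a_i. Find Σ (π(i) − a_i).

Σπ = 36 ({1..8} each once); Σa = 7+2+5+1+2+2+6+1 = 26; disp = 36−26 = 10.

10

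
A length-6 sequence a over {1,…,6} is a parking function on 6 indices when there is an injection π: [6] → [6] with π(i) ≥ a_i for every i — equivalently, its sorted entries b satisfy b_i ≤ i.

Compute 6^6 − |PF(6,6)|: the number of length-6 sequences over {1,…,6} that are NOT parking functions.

Count = 1·7^5 = 1×16807 = 16807 [KW]
One tuple (1,3,6,6,5,6) → sorted (1,3,5,6,6,6): b_2=3>2, not a PF.
6^6 − 16807 = 46656 − 16807 = 29849

29849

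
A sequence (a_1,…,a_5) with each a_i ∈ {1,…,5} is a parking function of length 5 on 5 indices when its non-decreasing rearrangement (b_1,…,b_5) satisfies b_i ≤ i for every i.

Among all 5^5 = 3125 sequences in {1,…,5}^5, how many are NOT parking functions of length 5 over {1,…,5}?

1829

|PF(5,5)| = 1·6^4 = 1×1296 = 1296 (Pollak)
Check (4,5,5,1,5) → sorted (1,4,5,5,5): b_2=4>2, not a PF.
5^5 − 1296 = 3125 − 1296 = 1829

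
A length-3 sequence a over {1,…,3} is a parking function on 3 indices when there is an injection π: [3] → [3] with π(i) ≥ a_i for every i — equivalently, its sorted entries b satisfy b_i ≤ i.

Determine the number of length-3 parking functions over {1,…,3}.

|PF| = (3−3+1)·(3+1)^(3−1) = 1 · 16 = 16 (Konheim–Weiss)
Check (1,2,2) → sorted (1,2,2): b_i ≤ i ∀i, a PF.

16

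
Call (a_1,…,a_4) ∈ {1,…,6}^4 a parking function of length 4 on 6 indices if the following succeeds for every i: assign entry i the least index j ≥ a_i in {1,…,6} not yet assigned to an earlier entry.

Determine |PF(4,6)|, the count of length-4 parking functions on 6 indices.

Count = 3·7^3 = 3 · 343 = 1029 (Konheim–Weiss)
Check (4,1,3,6) → sorted (1,3,4,6): b_i ≤ 2+i ∀i, a PF.

1029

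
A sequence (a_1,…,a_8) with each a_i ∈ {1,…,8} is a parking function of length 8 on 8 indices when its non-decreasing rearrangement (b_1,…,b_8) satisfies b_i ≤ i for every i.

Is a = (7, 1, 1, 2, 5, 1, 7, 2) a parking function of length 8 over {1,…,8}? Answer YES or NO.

Sorted: b = (1, 1, 1, 2, 2, 5, 7, 7).
  b_1=1 ≤ 1
  b_2=1 ≤ 2
  b_3=1 ≤ 3
  b_4=2 ≤ 4
  b_5=2 ≤ 5
  b_6=5 ≤ 6
  b_7=7 ≤ 7
  b_8=7 ≤ 8
All bounds hold ⇒ YES

YES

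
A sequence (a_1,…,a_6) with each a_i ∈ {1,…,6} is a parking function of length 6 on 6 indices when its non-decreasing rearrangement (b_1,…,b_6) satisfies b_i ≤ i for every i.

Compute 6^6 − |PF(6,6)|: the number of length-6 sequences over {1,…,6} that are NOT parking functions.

29849

Count = (7−6)·7^(6−1) = 1×16807 = 16807
One tuple (5,2,6,6,2,2) → sorted (2,2,2,5,6,6): b_1=2>1, not a PF.
6^6 − 16807 = 46656 − 16807 = 29849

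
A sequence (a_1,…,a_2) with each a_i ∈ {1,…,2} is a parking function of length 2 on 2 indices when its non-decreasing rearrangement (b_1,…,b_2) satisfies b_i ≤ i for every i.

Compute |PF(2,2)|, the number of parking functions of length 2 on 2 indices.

|PF| = 1·3^1 = 1 · 3 = 3 (Pollak)
Check (1,2) → sorted (1,2): b_i ≤ i ∀i, a PF.

3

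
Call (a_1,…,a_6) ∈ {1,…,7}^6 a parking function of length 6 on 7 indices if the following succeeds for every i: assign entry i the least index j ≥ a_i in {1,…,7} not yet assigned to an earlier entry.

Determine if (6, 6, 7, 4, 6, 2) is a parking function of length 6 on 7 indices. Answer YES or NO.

NO

Rearranged: b = (2, 4, 6, 6, 6, 7).
  b_1=2 ≤ 2
  b_2=4 > 3
  fails at i=2 ⇒ NO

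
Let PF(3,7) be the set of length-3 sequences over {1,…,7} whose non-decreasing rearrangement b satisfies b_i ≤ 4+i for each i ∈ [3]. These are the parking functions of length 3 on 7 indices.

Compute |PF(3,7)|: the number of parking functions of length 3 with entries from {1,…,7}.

Count = 5·8^2 = 5 · 64 = 320 [KW]
Check (5,4,5) → sorted (4,5,5): b_i ≤ 4+i ∀i, a PF.

320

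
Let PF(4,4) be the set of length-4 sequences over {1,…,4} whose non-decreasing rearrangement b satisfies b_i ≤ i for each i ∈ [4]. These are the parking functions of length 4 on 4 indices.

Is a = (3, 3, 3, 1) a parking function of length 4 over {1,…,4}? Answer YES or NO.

NO

Order a: b = (1, 3, 3, 3).
  b_1=1 ≤ 1
  b_2=3 > 2
  fails at i=2 ⇒ NO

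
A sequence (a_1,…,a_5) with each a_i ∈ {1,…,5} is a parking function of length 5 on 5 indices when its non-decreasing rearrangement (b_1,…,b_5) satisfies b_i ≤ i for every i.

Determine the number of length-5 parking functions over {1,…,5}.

1296

Count = (6−5)·6^(5−1) = 1·1296 = 1296
E.g. (5,2,1,2,1) → sorted (1,1,2,2,5): b_i ≤ i ∀i, a PF.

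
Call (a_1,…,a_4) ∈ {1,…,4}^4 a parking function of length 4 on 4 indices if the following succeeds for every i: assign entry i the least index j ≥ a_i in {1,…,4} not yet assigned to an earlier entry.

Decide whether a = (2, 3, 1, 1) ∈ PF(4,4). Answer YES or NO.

Order a: b = (1, 1, 2, 3).
  b_1=1 ≤ 1
  b_2=1 ≤ 2
  b_3=2 ≤ 3
  b_4=3 ≤ 4
All bounds hold ⇒ YES

YES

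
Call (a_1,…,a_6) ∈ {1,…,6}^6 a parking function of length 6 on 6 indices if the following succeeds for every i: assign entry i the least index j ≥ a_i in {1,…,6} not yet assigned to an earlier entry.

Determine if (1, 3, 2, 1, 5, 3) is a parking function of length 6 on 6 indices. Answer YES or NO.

Sorted: b = (1, 1, 2, 3, 3, 5).
  b_1=1 ≤ 1
  b_2=1 ≤ 2
  b_3=2 ≤ 3
  b_4=3 ≤ 4
  b_5=3 ≤ 5
  b_6=5 ≤ 6
All bounds hold ⇒ YES

YES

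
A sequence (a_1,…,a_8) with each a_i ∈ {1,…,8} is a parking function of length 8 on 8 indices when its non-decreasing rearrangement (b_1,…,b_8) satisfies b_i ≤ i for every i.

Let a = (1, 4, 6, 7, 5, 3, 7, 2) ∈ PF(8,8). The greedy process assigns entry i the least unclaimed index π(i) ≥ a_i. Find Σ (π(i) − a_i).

1

Σπ = 8·9/2 = 36 (π permutes [8]); Σa = 1+4+6+7+5+3+7+2 = 35; disp = 36−35 = 1.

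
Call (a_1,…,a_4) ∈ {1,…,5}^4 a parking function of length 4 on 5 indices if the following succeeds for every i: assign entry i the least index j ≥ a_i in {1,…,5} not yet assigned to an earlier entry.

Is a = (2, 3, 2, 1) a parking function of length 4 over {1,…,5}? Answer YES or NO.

YES

Rearranged: b = (1, 2, 2, 3).
  b_1=1 ≤ 2
  b_2=2 ≤ 3
  b_3=2 ≤ 4
  b_4=3 ≤ 5
All bounds hold ⇒ YES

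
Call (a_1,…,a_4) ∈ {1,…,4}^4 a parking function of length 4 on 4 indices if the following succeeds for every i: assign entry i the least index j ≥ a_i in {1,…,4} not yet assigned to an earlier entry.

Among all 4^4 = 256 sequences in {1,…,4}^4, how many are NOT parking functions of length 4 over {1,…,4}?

131

#PF = 1·5^3 = 1 · 125 = 125 (Konheim–Weiss)
E.g. (3,3,4,4) → sorted (3,3,4,4): b_1=3>1, not a PF.
4^4 − 125 = 256 − 125 = 131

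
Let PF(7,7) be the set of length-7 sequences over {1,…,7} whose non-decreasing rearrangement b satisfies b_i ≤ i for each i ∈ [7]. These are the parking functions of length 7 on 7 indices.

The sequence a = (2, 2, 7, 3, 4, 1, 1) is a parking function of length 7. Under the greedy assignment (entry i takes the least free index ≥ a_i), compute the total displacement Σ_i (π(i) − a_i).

Σπ = 7·8/2 = 28 (π permutes [7]); Σa = 2+2+7+3+4+1+1 = 20; disp = 28−20 = 8.

8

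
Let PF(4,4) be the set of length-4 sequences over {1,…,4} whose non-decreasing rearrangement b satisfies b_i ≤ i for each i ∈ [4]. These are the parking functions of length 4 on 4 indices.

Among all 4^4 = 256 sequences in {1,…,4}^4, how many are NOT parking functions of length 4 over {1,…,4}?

|PF(4,4)| = 1·5^3 = 1×125 = 125 [KW]
Example (4,4,2,4) → sorted (2,4,4,4): b_1=2>1, not a PF.
So 256 − 125 = 131 fail.

131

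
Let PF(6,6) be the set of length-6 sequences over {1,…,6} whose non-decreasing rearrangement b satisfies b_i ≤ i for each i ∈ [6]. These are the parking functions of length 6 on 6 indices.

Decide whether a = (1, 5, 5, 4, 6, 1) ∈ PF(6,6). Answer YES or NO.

Order a: b = (1, 1, 4, 5, 5, 6).
  b_1=1 ≤ 1
  b_2=1 ≤ 2
  b_3=4 > 3
  fails at i=3 ⇒ NO

NO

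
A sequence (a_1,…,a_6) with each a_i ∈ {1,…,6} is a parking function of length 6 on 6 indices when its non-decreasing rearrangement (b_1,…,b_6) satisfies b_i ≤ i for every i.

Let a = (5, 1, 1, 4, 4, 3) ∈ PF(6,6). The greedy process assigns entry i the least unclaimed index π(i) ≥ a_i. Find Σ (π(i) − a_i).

Σπ(i) = 1+…+6 = 21; Σa = 5+1+1+4+4+3 = 18; disp = 21−18 = 3.

3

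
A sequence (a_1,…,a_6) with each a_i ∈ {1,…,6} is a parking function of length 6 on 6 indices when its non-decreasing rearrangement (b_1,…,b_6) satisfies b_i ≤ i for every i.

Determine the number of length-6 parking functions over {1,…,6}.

Count = (6−6+1)·(6+1)^(6−1) = 1·16807 = 16807
E.g. (1,1,6,4,1,3) → sorted (1,1,1,3,4,6): b_i ≤ i ∀i, a PF.

16807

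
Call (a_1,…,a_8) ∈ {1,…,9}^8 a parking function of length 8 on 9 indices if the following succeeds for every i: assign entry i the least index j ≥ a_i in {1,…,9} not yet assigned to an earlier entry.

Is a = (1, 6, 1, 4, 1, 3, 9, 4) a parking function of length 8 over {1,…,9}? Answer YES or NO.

YES

Rearranged: b = (1, 1, 1, 3, 4, 4, 6, 9).
  b_1=1 ≤ 2
  b_2=1 ≤ 3
  b_3=1 ≤ 4
  b_4=3 ≤ 5
  b_5=4 ≤ 6
  b_6=4 ≤ 7
  b_7=6 ≤ 8
  b_8=9 ≤ 9
All bounds hold ⇒ YES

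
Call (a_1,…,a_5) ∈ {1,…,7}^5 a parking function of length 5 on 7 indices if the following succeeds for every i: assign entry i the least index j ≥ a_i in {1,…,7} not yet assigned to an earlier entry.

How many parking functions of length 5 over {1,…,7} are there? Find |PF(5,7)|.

Count = 3·8^4 = 3 · 4096 = 12288
E.g. (5,6,3,4,6) → sorted (3,4,5,6,6): b_i ≤ 2+i ∀i, a PF.

12288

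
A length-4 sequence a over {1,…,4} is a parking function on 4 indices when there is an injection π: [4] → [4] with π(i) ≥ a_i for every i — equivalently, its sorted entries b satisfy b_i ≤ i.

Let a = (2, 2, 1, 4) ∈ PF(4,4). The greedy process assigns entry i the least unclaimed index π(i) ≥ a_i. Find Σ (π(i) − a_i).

1

Σπ = 10 ({1..4} each once); Σa = 2+2+1+4 = 9; disp = 10−9 = 1.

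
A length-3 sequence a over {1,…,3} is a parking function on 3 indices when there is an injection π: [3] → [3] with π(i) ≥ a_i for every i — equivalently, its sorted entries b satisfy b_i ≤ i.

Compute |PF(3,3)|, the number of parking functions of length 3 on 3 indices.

16

|PF| = (3+1−3)·(3+1)^{3−1} = 1×16 = 16 [KW]
E.g. (2,2,1) → sorted (1,2,2): b_i ≤ i ∀i, a PF.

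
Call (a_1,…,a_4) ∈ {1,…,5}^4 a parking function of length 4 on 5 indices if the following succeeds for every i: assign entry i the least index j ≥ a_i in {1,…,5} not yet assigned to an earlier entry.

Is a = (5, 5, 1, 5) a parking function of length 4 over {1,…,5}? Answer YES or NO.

NO

Sorted: b = (1, 5, 5, 5).
  b_1=1 ≤ 2
  b_2=5 > 3
  fails at i=2 ⇒ NO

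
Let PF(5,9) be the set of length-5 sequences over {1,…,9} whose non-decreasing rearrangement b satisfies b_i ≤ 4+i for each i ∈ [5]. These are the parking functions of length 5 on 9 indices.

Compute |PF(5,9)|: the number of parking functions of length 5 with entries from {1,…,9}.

50000

Count = 5·10^4 = 5×10000 = 50000 (Pollak)
E.g. (2,1,2,6,6) → sorted (1,2,2,6,6): b_i ≤ 4+i ∀i, a PF.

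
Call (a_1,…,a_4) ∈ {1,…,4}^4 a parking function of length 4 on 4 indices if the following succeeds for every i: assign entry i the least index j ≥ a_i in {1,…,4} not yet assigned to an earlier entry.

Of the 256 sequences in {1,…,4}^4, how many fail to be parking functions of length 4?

131

|PF| = 1·5^3 = 1×125 = 125 [KW]
Check (4,2,4,2) → sorted (2,2,4,4): b_1=2>1, not a PF.
4^4 − 125 = 256 − 125 = 131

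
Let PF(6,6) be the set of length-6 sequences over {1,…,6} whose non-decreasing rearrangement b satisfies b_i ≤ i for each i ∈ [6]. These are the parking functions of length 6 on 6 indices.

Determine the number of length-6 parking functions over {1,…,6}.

|PF(6,6)| = (6−6+1)·(6+1)^(6−1) = 1·16807 = 16807
One tuple (1,5,1,1,2,3) → sorted (1,1,1,2,3,5): b_i ≤ i ∀i, a PF.

16807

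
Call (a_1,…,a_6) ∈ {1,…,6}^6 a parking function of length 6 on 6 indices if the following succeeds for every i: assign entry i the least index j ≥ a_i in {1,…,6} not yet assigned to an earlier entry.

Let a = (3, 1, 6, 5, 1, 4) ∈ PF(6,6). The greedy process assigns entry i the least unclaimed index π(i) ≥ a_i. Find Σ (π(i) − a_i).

1

Σπ(i) = 1+…+6 = 21; Σa = 3+1+6+5+1+4 = 20; disp = 21−20 = 1.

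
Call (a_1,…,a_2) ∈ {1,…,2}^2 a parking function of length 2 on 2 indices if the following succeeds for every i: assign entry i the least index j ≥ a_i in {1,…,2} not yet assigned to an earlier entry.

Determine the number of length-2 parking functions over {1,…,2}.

3

|PF(2,2)| = 1·3^1 = 1 · 3 = 3 (Pollak)
Example (1,1) → sorted (1,1): b_i ≤ i ∀i, a PF.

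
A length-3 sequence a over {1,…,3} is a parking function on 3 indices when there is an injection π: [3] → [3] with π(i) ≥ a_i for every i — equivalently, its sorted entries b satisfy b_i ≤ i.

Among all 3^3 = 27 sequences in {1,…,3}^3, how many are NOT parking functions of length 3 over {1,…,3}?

#PF = (3−3+1)·(3+1)^(3−1) = 1×16 = 16 (Konheim–Weiss)
Check (3,3,3) → sorted (3,3,3): b_1=3>1, not a PF.
So 27 − 16 = 11 fail.

11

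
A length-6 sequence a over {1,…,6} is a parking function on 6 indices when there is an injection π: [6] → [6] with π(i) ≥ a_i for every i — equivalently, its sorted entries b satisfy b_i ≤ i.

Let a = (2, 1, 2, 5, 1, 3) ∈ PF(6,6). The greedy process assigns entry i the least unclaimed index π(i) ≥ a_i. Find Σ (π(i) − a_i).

7

Σπ = 21 ({1..6} each once); Σa = 2+1+2+5+1+3 = 14; disp = 21−14 = 7.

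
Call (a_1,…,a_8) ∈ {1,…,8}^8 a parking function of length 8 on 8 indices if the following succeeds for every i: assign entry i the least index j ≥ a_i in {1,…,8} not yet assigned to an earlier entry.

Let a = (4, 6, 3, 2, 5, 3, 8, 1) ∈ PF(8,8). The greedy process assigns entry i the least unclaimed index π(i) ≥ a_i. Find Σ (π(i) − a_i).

Σπ = 8·9/2 = 36 (π permutes [8]); Σa = 4+6+3+2+5+3+8+1 = 32; disp = 36−32 = 4.

4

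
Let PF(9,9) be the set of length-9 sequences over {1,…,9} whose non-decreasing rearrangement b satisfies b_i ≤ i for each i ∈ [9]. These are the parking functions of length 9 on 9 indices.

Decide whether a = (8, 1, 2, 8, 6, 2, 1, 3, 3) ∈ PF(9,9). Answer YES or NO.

YES

Sorted: b = (1, 1, 2, 2, 3, 3, 6, 8, 8).
  b_1=1 ≤ 1
  b_2=1 ≤ 2
  b_3=2 ≤ 3
  b_4=2 ≤ 4
  b_5=3 ≤ 5
  b_6=3 ≤ 6
  b_7=6 ≤ 7
  b_8=8 ≤ 8
  b_9=8 ≤ 9
All bounds hold ⇒ YES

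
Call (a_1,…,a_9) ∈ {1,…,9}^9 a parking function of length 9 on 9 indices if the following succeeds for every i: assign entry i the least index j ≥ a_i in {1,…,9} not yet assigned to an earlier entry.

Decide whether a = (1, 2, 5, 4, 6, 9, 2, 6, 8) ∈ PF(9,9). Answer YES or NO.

Rearranged: b = (1, 2, 2, 4, 5, 6, 6, 8, 9).
  b_1=1 ≤ 1
  b_2=2 ≤ 2
  b_3=2 ≤ 3
  b_4=4 ≤ 4
  b_5=5 ≤ 5
  b_6=6 ≤ 6
  b_7=6 ≤ 7
  b_8=8 ≤ 8
  b_9=9 ≤ 9
All bounds hold ⇒ YES

YES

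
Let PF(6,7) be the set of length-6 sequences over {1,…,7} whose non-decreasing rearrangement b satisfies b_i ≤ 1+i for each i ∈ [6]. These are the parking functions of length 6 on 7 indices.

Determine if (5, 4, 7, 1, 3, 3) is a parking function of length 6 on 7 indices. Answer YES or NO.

YES

Order a: b = (1, 3, 3, 4, 5, 7).
  b_1=1 ≤ 2
  b_2=3 ≤ 3
  b_3=3 ≤ 4
  b_4=4 ≤ 5
  b_5=5 ≤ 6
  b_6=7 ≤ 7
All bounds hold ⇒ YES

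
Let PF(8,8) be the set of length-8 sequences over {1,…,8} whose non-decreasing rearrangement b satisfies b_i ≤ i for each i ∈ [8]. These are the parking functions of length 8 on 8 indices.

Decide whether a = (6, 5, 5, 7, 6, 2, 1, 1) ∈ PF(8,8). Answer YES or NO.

NO

Order a: b = (1, 1, 2, 5, 5, 6, 6, 7).
  b_1=1 ≤ 1
  b_2=1 ≤ 2
  b_3=2 ≤ 3
  b_4=5 > 4
  fails at i=4 ⇒ NO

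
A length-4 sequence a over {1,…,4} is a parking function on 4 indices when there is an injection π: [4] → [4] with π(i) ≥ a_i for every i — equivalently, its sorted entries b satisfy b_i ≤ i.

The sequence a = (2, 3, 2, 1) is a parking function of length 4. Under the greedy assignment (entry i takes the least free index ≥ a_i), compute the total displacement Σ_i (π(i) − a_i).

2

Σπ(i) = 1+…+4 = 10; Σa = 2+3+2+1 = 8; disp = 10−8 = 2.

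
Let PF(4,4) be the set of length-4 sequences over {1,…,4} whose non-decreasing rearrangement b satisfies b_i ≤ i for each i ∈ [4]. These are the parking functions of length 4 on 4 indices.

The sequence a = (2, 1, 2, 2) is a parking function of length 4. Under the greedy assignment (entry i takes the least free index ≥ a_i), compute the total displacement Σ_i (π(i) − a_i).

3

Σπ = 10 ({1..4} each once); Σa = 2+1+2+2 = 7; disp = 10−7 = 3.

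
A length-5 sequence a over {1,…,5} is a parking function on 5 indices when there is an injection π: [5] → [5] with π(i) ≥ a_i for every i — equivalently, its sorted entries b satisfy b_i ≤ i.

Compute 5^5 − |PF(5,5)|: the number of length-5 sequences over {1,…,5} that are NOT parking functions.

|PF| = (5+1−5)·(5+1)^{5−1} = 1·1296 = 1296 [KW]
E.g. (1,5,5,5,5) → sorted (1,5,5,5,5): b_2=5>2, not a PF.
Total 3125; non-PF = 3125−1296 = 1829

1829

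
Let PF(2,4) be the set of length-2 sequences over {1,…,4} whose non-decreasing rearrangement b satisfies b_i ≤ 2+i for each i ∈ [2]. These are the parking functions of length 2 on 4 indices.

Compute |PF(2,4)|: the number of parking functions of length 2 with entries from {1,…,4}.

15

|PF| = (5−2)·5^(2−1) = 3·5 = 15 [KW]
Check (2,3) → sorted (2,3): b_i ≤ 2+i ∀i, a PF.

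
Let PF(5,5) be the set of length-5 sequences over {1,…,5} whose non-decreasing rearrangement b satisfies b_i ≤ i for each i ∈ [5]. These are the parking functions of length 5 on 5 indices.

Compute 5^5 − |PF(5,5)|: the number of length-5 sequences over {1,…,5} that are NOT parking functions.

1829

#PF = (5−5+1)·(5+1)^(5−1) = 1 · 1296 = 1296 [KW]
E.g. (5,5,4,3,3) → sorted (3,3,4,5,5): b_1=3>1, not a PF.
Total 3125; non-PF = 3125−1296 = 1829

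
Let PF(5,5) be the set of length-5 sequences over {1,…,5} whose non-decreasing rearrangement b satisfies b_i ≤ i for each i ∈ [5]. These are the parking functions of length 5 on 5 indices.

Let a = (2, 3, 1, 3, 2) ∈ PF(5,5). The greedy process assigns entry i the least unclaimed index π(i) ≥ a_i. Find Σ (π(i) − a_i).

Σπ = 15 ({1..5} each once); Σa = 2+3+1+3+2 = 11; disp = 15−11 = 4.

4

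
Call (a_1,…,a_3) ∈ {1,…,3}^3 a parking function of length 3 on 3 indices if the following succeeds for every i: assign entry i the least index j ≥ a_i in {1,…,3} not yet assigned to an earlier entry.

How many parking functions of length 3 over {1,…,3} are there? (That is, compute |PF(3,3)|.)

16

Count = (3−3+1)·(3+1)^(3−1) = 1·16 = 16 (Pollak)
E.g. (3,1,2) → sorted (1,2,3): b_i ≤ i ∀i, a PF.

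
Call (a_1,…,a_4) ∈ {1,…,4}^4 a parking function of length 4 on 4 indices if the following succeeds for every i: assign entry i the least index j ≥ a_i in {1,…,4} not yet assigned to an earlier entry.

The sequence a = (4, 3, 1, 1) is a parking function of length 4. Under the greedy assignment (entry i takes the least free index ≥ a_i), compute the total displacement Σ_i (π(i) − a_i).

1

Σπ(i) = 1+…+4 = 10; Σa = 4+3+1+1 = 9; disp = 10−9 = 1.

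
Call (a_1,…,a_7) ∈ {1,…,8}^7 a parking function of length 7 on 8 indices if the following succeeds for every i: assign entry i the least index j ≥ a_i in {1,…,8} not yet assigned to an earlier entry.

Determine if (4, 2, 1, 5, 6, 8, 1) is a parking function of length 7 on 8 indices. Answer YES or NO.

YES

Rearranged: b = (1, 1, 2, 4, 5, 6, 8).
  b_1=1 ≤ 2
  b_2=1 ≤ 3
  b_3=2 ≤ 4
  b_4=4 ≤ 5
  b_5=5 ≤ 6
  b_6=6 ≤ 7
  b_7=8 ≤ 8
All bounds hold ⇒ YES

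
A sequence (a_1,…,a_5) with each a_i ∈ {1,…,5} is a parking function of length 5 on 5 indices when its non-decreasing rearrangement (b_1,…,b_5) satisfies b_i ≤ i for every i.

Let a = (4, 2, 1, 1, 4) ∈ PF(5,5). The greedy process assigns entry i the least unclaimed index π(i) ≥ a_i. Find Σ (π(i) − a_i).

Σπ = 15 ({1..5} each once); Σa = 4+2+1+1+4 = 12; disp = 15−12 = 3.

3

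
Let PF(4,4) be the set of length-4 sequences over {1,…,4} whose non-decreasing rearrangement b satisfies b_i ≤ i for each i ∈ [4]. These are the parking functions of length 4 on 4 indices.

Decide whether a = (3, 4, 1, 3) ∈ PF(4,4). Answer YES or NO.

NO

Sorted: b = (1, 3, 3, 4).
  b_1=1 ≤ 1
  b_2=3 > 2
  fails at i=2 ⇒ NO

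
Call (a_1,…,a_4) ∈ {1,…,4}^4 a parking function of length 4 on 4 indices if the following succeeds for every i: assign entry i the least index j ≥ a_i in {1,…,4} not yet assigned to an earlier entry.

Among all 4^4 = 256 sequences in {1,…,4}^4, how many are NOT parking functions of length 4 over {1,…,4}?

|PF(4,4)| = (4+1−4)·(4+1)^{4−1} = 1·125 = 125
Check (4,3,4,4) → sorted (3,4,4,4): b_1=3>1, not a PF.
Total 256; non-PF = 256−125 = 131

131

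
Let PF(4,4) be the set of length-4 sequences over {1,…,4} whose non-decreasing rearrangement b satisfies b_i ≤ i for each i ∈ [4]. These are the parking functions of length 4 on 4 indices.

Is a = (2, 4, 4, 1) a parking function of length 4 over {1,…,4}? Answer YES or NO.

Sorted: b = (1, 2, 4, 4).
  b_1=1 ≤ 1
  b_2=2 ≤ 2
  b_3=4 > 3
  fails at i=3 ⇒ NO

NO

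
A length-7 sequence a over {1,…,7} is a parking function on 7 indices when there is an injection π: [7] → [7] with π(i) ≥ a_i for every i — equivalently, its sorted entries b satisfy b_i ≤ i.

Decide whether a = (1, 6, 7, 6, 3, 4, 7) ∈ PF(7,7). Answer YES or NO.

NO

Sorted: b = (1, 3, 4, 6, 6, 7, 7).
  b_1=1 ≤ 1
  b_2=3 > 2
  fails at i=2 ⇒ NO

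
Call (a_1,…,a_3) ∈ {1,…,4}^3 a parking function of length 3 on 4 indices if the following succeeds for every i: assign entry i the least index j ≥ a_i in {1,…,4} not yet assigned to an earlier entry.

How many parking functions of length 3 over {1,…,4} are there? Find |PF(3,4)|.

50

|PF| = (4−3+1)·(4+1)^(3−1) = 2×25 = 50
One tuple (2,1,3) → sorted (1,2,3): b_i ≤ 1+i ∀i, a PF.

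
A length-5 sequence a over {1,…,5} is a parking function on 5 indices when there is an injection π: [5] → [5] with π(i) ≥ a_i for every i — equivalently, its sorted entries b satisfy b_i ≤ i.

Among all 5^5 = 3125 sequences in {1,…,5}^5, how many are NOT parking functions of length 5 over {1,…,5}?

1829

|PF| = (6−5)·6^(5−1) = 1 · 1296 = 1296
One tuple (5,4,5,5,5) → sorted (4,5,5,5,5): b_1=4>1, not a PF.
So 3125 − 1296 = 1829 fail.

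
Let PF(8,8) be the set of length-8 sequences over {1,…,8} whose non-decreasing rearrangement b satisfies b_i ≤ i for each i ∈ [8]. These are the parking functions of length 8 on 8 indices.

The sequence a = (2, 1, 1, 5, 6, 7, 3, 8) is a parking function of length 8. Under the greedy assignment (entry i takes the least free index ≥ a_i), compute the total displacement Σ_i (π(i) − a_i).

3

Σπ = 36 ({1..8} each once); Σa = 2+1+1+5+6+7+3+8 = 33; disp = 36−33 = 3.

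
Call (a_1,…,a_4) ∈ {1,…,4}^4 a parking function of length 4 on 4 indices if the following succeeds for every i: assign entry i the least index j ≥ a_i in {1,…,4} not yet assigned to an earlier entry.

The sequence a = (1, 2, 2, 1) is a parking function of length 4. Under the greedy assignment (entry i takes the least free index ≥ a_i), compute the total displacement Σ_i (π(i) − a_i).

Σπ = 10 ({1..4} each once); Σa = 1+2+2+1 = 6; disp = 10−6 = 4.

4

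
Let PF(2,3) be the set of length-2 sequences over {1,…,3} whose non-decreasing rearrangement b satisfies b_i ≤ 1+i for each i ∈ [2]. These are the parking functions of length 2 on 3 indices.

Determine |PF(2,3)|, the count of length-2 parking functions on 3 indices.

8

|PF(2,3)| = (4−2)·4^(2−1) = 2·4 = 8 (Konheim–Weiss)
E.g. (1,1) → sorted (1,1): b_i ≤ 1+i ∀i, a PF.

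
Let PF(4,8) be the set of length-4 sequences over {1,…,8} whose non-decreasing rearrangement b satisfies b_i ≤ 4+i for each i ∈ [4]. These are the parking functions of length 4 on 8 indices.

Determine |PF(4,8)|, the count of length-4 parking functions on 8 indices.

3645

|PF(4,8)| = 5·9^3 = 5×729 = 3645 (Konheim–Weiss)
Check (1,3,6,2) → sorted (1,2,3,6): b_i ≤ 4+i ∀i, a PF.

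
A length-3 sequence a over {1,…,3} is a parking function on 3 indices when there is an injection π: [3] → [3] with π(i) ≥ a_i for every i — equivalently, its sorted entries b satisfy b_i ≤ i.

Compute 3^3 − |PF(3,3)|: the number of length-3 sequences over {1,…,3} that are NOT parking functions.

|PF(3,3)| = (3+1−3)·(3+1)^{3−1} = 1×16 = 16 [KW]
E.g. (2,2,2) → sorted (2,2,2): b_1=2>1, not a PF.
Total 27; non-PF = 27−16 = 11

11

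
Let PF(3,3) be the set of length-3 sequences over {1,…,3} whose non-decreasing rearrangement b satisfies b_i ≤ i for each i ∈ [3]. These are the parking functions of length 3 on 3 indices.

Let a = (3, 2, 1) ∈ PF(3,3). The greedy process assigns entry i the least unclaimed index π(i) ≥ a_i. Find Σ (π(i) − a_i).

0

Σπ(i) = 1+…+3 = 6; Σa = 3+2+1 = 6; disp = 6−6 = 0.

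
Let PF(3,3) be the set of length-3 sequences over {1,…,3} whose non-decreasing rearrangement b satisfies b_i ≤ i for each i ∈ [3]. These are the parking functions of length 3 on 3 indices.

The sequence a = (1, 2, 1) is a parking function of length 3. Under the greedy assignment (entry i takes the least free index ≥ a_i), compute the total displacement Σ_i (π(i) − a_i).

2

Σπ(i) = 1+…+3 = 6; Σa = 1+2+1 = 4; disp = 6−4 = 2.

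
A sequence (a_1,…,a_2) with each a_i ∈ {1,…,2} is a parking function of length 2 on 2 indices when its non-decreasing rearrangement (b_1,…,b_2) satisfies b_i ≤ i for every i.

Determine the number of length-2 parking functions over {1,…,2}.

3

#PF = (2−2+1)·(2+1)^(2−1) = 1 · 3 = 3 [KW]
Example (1,1) → sorted (1,1): b_i ≤ i ∀i, a PF.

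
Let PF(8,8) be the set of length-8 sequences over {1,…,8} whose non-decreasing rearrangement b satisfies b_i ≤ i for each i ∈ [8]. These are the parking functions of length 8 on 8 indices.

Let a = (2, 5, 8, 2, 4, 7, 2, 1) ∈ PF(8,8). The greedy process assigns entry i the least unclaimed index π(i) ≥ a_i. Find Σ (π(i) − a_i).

5

Σπ = 36 ({1..8} each once); Σa = 2+5+8+2+4+7+2+1 = 31; disp = 36−31 = 5.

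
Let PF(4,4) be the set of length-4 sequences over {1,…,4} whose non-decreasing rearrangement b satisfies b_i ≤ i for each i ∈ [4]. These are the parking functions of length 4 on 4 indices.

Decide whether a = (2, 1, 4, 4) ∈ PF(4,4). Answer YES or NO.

NO

Order a: b = (1, 2, 4, 4).
  b_1=1 ≤ 1
  b_2=2 ≤ 2
  b_3=4 > 3
  fails at i=3 ⇒ NO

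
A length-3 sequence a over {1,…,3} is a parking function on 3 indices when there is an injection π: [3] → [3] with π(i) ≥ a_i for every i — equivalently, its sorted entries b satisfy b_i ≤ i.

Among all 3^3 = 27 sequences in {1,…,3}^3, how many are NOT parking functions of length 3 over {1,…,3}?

#PF = (4−3)·4^(3−1) = 1·16 = 16
Check (3,3,2) → sorted (2,3,3): b_1=2>1, not a PF.
3^3 − 16 = 27 − 16 = 11

11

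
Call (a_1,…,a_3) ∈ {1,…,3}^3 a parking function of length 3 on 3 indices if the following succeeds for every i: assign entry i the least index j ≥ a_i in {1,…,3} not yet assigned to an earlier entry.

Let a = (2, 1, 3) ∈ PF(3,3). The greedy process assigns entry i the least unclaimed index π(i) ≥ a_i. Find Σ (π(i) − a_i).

0

Σπ = 3·4/2 = 6 (π permutes [3]); Σa = 2+1+3 = 6; disp = 6−6 = 0.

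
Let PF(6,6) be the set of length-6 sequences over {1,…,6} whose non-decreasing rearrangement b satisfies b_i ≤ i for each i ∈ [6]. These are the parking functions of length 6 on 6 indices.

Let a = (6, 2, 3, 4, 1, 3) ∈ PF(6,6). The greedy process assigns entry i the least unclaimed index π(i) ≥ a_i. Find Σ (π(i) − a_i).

2

Σπ(i) = 1+…+6 = 21; Σa = 6+2+3+4+1+3 = 19; disp = 21−19 = 2.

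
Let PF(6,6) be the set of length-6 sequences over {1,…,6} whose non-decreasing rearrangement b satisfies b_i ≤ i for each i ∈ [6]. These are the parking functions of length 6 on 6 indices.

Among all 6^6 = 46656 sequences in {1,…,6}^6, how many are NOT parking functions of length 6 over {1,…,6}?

29849

|PF| = 1·7^5 = 1×16807 = 16807 (Konheim–Weiss)
Check (5,5,4,4,5,5) → sorted (4,4,5,5,5,5): b_1=4>1, not a PF.
Total 46656; non-PF = 46656−16807 = 29849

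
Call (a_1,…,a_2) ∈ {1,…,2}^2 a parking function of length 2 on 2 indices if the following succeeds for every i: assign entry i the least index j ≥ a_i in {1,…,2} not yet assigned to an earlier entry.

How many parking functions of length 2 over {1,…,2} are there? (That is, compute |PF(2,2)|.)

|PF| = (3−2)·3^(2−1) = 1·3 = 3 [KW]
Example (1,1) → sorted (1,1): b_i ≤ i ∀i, a PF.

3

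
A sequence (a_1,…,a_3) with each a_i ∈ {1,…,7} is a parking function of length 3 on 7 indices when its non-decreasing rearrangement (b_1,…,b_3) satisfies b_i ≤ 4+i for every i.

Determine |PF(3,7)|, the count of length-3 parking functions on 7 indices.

|PF(3,7)| = (7−3+1)·(7+1)^(3−1) = 5 · 64 = 320
Check (6,2,2) → sorted (2,2,6): b_i ≤ 4+i ∀i, a PF.

320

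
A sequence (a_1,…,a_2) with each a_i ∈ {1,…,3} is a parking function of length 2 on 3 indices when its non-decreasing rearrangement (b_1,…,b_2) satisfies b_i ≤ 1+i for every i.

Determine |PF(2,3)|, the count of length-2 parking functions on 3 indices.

8

Count = 2·4^1 = 2·4 = 8 (Konheim–Weiss)
Example (3,2) → sorted (2,3): b_i ≤ 1+i ∀i, a PF.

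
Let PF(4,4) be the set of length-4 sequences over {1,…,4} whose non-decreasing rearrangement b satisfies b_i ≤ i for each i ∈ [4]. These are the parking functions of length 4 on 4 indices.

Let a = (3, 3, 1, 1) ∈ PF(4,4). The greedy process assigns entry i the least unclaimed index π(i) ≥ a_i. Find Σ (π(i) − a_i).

2

Σπ(i) = 1+…+4 = 10; Σa = 3+3+1+1 = 8; disp = 10−8 = 2.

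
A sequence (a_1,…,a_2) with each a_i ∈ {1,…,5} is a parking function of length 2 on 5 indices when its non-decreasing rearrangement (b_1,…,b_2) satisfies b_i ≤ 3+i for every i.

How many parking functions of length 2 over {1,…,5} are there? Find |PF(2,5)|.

#PF = (6−2)·6^(2−1) = 4×6 = 24 (Konheim–Weiss)
E.g. (2,4) → sorted (2,4): b_i ≤ 3+i ∀i, a PF.

24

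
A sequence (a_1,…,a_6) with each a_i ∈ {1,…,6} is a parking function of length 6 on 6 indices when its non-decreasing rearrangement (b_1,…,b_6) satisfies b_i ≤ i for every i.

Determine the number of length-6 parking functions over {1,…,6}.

Count = 1·7^5 = 1 · 16807 = 16807 (Pollak)
One tuple (1,2,5,2,6,2) → sorted (1,2,2,2,5,6): b_i ≤ i ∀i, a PF.

16807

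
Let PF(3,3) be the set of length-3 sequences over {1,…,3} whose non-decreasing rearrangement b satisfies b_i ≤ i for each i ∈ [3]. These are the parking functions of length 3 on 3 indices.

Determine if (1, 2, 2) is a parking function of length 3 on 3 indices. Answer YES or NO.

YES

Order a: b = (1, 2, 2).
  b_1=1 ≤ 1
  b_2=2 ≤ 2
  b_3=2 ≤ 3
All bounds hold ⇒ YES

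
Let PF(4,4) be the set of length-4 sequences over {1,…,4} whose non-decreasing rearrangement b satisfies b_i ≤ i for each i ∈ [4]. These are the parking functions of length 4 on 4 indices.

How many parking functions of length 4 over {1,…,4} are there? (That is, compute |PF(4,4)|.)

#PF = (4+1−4)·(4+1)^{4−1} = 1×125 = 125 [KW]
E.g. (1,4,3,1) → sorted (1,1,3,4): b_i ≤ i ∀i, a PF.

125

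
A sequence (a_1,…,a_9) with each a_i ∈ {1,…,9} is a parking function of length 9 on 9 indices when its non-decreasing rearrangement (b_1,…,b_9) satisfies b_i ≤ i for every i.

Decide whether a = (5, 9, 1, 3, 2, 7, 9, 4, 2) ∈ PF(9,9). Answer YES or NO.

Order a: b = (1, 2, 2, 3, 4, 5, 7, 9, 9).
  b_1=1 ≤ 1
  b_2=2 ≤ 2
  b_3=2 ≤ 3
  b_4=3 ≤ 4
  b_5=4 ≤ 5
  b_6=5 ≤ 6
  b_7=7 ≤ 7
  b_8=9 > 8
  fails at i=8 ⇒ NO

NO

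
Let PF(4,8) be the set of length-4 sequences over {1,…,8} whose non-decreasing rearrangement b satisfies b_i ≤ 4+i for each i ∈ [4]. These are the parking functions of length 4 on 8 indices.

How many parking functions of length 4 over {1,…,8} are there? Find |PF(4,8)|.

3645

Count = (8+1−4)·(8+1)^{4−1} = 5·729 = 3645 (Pollak)
E.g. (5,4,2,1) → sorted (1,2,4,5): b_i ≤ 4+i ∀i, a PF.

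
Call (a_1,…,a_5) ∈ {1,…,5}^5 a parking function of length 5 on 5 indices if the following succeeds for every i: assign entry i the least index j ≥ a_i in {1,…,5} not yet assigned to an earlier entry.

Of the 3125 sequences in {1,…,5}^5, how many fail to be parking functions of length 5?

1829

|PF| = (6−5)·6^(5−1) = 1·1296 = 1296 [KW]
Example (4,3,2,4,3) → sorted (2,3,3,4,4): b_1=2>1, not a PF.
So 3125 − 1296 = 1829 fail.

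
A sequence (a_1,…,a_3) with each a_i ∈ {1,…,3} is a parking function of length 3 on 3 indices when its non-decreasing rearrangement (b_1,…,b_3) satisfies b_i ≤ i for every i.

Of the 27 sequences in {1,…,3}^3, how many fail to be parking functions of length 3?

11

|PF| = (3−3+1)·(3+1)^(3−1) = 1×16 = 16 [KW]
One tuple (2,2,3) → sorted (2,2,3): b_1=2>1, not a PF.
Total 27; non-PF = 27−16 = 11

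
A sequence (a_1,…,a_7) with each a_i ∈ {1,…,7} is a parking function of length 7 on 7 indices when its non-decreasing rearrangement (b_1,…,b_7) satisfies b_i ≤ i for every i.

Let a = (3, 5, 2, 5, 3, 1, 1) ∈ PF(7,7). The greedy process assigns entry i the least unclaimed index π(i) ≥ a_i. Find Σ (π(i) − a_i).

Σπ(i) = 1+…+7 = 28; Σa = 3+5+2+5+3+1+1 = 20; disp = 28−20 = 8.

8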